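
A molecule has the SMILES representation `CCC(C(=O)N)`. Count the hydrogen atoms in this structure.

9

Atom tally by fragment:
  CH3 → C:1 H:3
  CH2 → C:1 H:2
  CH2CONH2 → C:2 H:4 O:1 N:1
Element totals:
  C: 4
  H: 9
  N: 1
  O: 1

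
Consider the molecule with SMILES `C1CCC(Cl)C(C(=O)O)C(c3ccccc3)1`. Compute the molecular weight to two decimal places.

Atom tally by fragment:
  cyclohexane ring core → C:6 H:12
  (− 3 ring H displaced by substituents)
  + Cl → Cl:1
  + COOH → C:1 H:1 O:2
  + C6H5 → C:6 H:5
Element totals:
  C: 13
  H: 15
  Cl: 1
  O: 2
Molecular formula: C13H15ClO2.
  M = 13(12.011) + 15(1.008) + 35.45 + 2(15.999)
    = 156.143 + 15.120 + 35.450 + 31.998 = 238.711

238.71 g/mol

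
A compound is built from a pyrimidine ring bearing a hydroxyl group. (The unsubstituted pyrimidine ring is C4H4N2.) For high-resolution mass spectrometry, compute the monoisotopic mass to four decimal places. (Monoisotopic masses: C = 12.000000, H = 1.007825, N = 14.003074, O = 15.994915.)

Atom tally by fragment:
  pyrimidine ring core → C:4 H:4 N:2
  (− 1 ring H displaced by substituents)
  + OH → O:1 H:1
Element totals:
  C: 4
  H: 4
  N: 2
  O: 1
Molecular formula: C4H4N2O.
  M = 4(12.0) + 4(1.007825) + 2(14.003074) + 15.994915
    = 48.000000 + 4.031300 + 28.006148 + 15.994915 = 96.032363

96.0324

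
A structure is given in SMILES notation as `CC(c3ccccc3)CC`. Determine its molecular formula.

C10H14

Atom tally by fragment:
  CH3 → C:1 H:3
  CH(C6H5) → C:7 H:6
  CH2 → C:1 H:2
  CH3 → C:1 H:3
Element totals:
  C: 10
  H: 14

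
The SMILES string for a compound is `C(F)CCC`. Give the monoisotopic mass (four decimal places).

Atom tally by fragment:
  FCH2 → C:1 H:2 F:1
  CH2 → C:1 H:2
  CH2 → C:1 H:2
  CH3 → C:1 H:3
Element totals:
  C: 4
  H: 9
  F: 1
Molecular formula: C4H9F.
  M = 4(12.0) + 9(1.007825) + 18.998403
    = 48.000000 + 9.070425 + 18.998403 = 76.068828

76.0688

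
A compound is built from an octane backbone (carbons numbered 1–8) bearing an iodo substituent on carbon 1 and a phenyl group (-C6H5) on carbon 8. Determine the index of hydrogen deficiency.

Atom tally by fragment:
  ICH2 → C:1 H:2 I:1
  CH2 → C:1 H:2
  CH2 → C:1 H:2
  CH2 → C:1 H:2
  CH2 → C:1 H:2
  CH2 → C:1 H:2
  CH2 → C:1 H:2
  CH2C6H5 → C:7 H:7
Element totals:
  C: 14
  H: 21
  I: 1
Molecular formula: C14H21I.
DoU = (2C + 2 + N − H − X) / 2 = (2·14 + 2 + 0 − 21 − 1) / 2 = 4.

4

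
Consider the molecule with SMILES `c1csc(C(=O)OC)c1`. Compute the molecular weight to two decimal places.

Atom tally by fragment:
  thiophene ring core → C:4 H:4 S:1
  (− 1 ring H displaced by substituents)
  + COOCH3 → C:2 H:3 O:2
Element totals:
  C: 6
  H: 6
  O: 2
  S: 1
Molecular formula: C6H6O2S.
  M = 6(12.011) + 6(1.008) + 2(15.999) + 32.06
    = 72.066 + 6.048 + 31.998 + 32.060 = 142.172

142.17 g/mol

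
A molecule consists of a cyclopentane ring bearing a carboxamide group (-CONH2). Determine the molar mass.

Atom tally by fragment:
  cyclopentane ring core → C:5 H:10
  (− 1 ring H displaced by substituents)
  + CONH2 → C:1 H:2 O:1 N:1
Element totals:
  C: 6
  H: 11
  N: 1
  O: 1
Molecular formula: C6H11NO.
  M = 6(12.011) + 11(1.008) + 14.007 + 15.999
    = 72.066 + 11.088 + 14.007 + 15.999 = 113.160

113.16 g/mol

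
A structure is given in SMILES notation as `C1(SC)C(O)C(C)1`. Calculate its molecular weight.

Atom tally by fragment:
  cyclopropane ring core → C:3 H:6
  (− 3 ring H displaced by substituents)
  + SCH3 → C:1 H:3 S:1
  + OH → O:1 H:1
  + CH3 → C:1 H:3
Element totals:
  C: 5
  H: 10
  O: 1
  S: 1
Molecular formula: C5H10OS.
  M = 5(12.011) + 10(1.008) + 15.999 + 32.06
    = 60.055 + 10.080 + 15.999 + 32.060 = 118.194

118.19 g/mol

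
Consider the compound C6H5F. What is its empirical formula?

C6H5F

Atom tally by fragment:
  benzene ring core → C:6 H:6
  (− 1 ring H displaced by substituents)
  + F → F:1
Element totals:
  C: 6
  H: 5
  F: 1
Molecular formula: C6H5F.
gcd of subscripts (6, 1, 5) = 1, so the empirical formula equals the molecular formula.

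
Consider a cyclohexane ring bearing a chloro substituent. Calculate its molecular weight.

118.60 g/mol

Atom tally by fragment:
  cyclohexane ring core → C:6 H:12
  (− 1 ring H displaced by substituents)
  + Cl → Cl:1
Element totals:
  C: 6
  H: 11
  Cl: 1
Molecular formula: C6H11Cl.
  M = 6(12.011) + 11(1.008) + 35.45
    = 72.066 + 11.088 + 35.450 = 118.604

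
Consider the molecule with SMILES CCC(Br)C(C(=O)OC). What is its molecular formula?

C6H11BrO2

Atom tally by fragment:
  CH3 → C:1 H:3
  CH2 → C:1 H:2
  CH(Br) → C:1 H:1 Br:1
  CH2COOCH3 → C:3 H:5 O:2
Element totals:
  C: 6
  H: 11
  Br: 1
  O: 2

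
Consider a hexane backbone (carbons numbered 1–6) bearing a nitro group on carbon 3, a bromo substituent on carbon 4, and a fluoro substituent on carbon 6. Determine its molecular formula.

Atom tally by fragment:
  CH3 → C:1 H:3
  CH2 → C:1 H:2
  CH(NO2) → C:1 H:1 N:1 O:2
  CH(Br) → C:1 H:1 Br:1
  CH2 → C:1 H:2
  CH2F → C:1 H:2 F:1
Element totals:
  C: 6
  H: 11
  Br: 1
  F: 1
  N: 1
  O: 2

C6H11BrFNO2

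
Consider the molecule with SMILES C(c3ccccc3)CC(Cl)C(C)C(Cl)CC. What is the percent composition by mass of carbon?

64.87%

Atom tally by fragment:
  C6H5CH2 → C:7 H:7
  CH2 → C:1 H:2
  CH(Cl) → C:1 H:1 Cl:1
  CH(CH3) → C:2 H:4
  CH(Cl) → C:1 H:1 Cl:1
  CH2 → C:1 H:2
  CH3 → C:1 H:3
Element totals:
  C: 14
  H: 20
  Cl: 2
Molecular formula: C14H20Cl2.
Molar mass = 259.214 g/mol.
Mass from C: 14 × 12.011 = 168.154 g/mol.
%C = 168.154 / 259.214 × 100 = 64.87%.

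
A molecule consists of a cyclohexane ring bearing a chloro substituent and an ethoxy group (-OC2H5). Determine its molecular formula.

Atom tally by fragment:
  cyclohexane ring core → C:6 H:12
  (− 2 ring H displaced by substituents)
  + Cl → Cl:1
  + OC2H5 → C:2 H:5 O:1
Element totals:
  C: 8
  H: 15
  Cl: 1
  O: 1

C8H15ClO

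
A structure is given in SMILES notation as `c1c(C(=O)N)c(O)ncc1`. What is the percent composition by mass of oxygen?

23.17%

Atom tally by fragment:
  pyridine ring core → C:5 H:5 N:1
  (− 2 ring H displaced by substituents)
  + CONH2 → C:1 H:2 O:1 N:1
  + OH → O:1 H:1
Element totals:
  C: 6
  H: 6
  N: 2
  O: 2
Molecular formula: C6H6N2O2.
Molar mass = 138.126 g/mol.
Mass from O: 2 × 15.999 = 31.998 g/mol.
%O = 31.998 / 138.126 × 100 = 23.17%.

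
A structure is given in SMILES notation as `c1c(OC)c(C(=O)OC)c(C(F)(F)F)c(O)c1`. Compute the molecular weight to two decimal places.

Atom tally by fragment:
  benzene ring core → C:6 H:6
  (− 4 ring H displaced by substituents)
  + OCH3 → C:1 H:3 O:1
  + COOCH3 → C:2 H:3 O:2
  + CF3 → C:1 F:3
  + OH → O:1 H:1
Element totals:
  C: 10
  H: 9
  F: 3
  O: 4
Molecular formula: C10H9F3O4.
  M = 10(12.011) + 9(1.008) + 3(18.998) + 4(15.999)
    = 120.110 + 9.072 + 56.994 + 63.996 = 250.172

250.17 g/mol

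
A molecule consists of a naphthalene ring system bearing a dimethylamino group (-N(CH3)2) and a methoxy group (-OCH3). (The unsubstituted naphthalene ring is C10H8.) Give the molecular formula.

Atom tally by fragment:
  naphthalene ring system core → C:10 H:8
  (− 2 ring H displaced by substituents)
  + N(CH3)2 → N:1 C:2 H:6
  + OCH3 → C:1 H:3 O:1
Element totals:
  C: 13
  H: 15
  N: 1
  O: 1

C13H15NO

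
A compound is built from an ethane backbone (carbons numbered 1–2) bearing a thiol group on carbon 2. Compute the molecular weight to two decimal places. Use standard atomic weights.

62.13 g/mol

Atom tally by fragment:
  CH3 → C:1 H:3
  CH2SH → C:1 H:3 S:1
Element totals:
  C: 2
  H: 6
  S: 1
Molecular formula: C2H6S.
  M = 2(12.011) + 6(1.008) + 32.06
    = 24.022 + 6.048 + 32.060 = 62.130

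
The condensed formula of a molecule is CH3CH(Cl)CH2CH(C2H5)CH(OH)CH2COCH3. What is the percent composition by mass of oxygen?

15.48%

Atom tally by fragment:
  CH3 → C:1 H:3
  CH(Cl) → C:1 H:1 Cl:1
  CH2 → C:1 H:2
  CH(C2H5) → C:3 H:6
  CH(OH) → C:1 H:2 O:1
  CH2COCH3 → C:3 H:5 O:1
Element totals:
  C: 10
  H: 19
  Cl: 1
  O: 2
Molecular formula: C10H19ClO2.
Molar mass = 206.710 g/mol.
Mass from O: 2 × 15.999 = 31.998 g/mol.
%O = 31.998 / 206.710 × 100 = 15.48%.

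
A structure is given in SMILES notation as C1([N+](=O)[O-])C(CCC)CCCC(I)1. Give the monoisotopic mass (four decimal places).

Atom tally by fragment:
  cyclohexane ring core → C:6 H:12
  (− 3 ring H displaced by substituents)
  + NO2 → N:1 O:2
  + CH2CH2CH3 → C:3 H:7
  + I → I:1
Element totals:
  C: 9
  H: 16
  I: 1
  N: 1
  O: 2
Molecular formula: C9H16INO2.
  M = 9(12.0) + 16(1.007825) + 126.904472 + 14.003074 + 2(15.994915)
    = 108.000000 + 16.125200 + 126.904472 + 14.003074 + 31.989830 = 297.022576

297.0226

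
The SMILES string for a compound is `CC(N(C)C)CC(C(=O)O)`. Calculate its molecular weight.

Atom tally by fragment:
  CH3 → C:1 H:3
  CH(N(CH3)2) → C:3 H:7 N:1
  CH2 → C:1 H:2
  CH2COOH → C:2 H:3 O:2
Element totals:
  C: 7
  H: 15
  N: 1
  O: 2
Molecular formula: C7H15NO2.
  M = 7(12.011) + 15(1.008) + 14.007 + 2(15.999)
    = 84.077 + 15.120 + 14.007 + 31.998 = 145.202

145.20 g/mol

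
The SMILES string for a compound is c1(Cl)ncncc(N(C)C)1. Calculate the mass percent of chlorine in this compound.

22.49%

Atom tally by fragment:
  pyrimidine ring core → C:4 H:4 N:2
  (− 2 ring H displaced by substituents)
  + Cl → Cl:1
  + N(CH3)2 → N:1 C:2 H:6
Element totals:
  C: 6
  H: 8
  Cl: 1
  N: 3
Molecular formula: C6H8ClN3.
Molar mass = 157.601 g/mol.
Mass from Cl: 1 × 35.45 = 35.450 g/mol.
%Cl = 35.450 / 157.601 × 100 = 22.49%.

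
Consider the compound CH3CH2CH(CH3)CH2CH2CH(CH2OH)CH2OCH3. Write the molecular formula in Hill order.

Element totals:
  C: 10
  H: 22
  O: 2

C10H22O2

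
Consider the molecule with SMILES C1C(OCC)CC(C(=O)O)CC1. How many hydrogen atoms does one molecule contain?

16

Atom tally by fragment:
  cyclohexane ring core → C:6 H:12
  (− 2 ring H displaced by substituents)
  + OC2H5 → C:2 H:5 O:1
  + COOH → C:1 H:1 O:2
Element totals:
  C: 9
  H: 16
  O: 3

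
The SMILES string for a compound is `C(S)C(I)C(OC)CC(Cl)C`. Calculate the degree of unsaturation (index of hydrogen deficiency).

0

Atom tally by fragment:
  HSCH2 → C:1 H:3 S:1
  CH(I) → C:1 H:1 I:1
  CH(OCH3) → C:2 H:4 O:1
  CH2 → C:1 H:2
  CH(Cl) → C:1 H:1 Cl:1
  CH3 → C:1 H:3
Element totals:
  C: 7
  H: 14
  Cl: 1
  I: 1
  O: 1
  S: 1
Molecular formula: C7H14ClIOS.
DoU = (2C + 2 + N − H − X) / 2 = (2·7 + 2 + 0 − 14 − 2) / 2 = 0.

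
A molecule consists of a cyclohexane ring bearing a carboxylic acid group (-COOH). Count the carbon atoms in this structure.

7

Atom tally by fragment:
  cyclohexane ring core → C:6 H:12
  (− 1 ring H displaced by substituents)
  + COOH → C:1 H:1 O:2
Element totals:
  C: 7
  H: 12
  O: 2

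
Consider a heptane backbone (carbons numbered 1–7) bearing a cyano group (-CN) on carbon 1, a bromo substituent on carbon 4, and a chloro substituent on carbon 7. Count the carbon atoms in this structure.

8

Atom tally by fragment:
  NCCH2 → C:2 H:2 N:1
  CH2 → C:1 H:2
  CH2 → C:1 H:2
  CH(Br) → C:1 H:1 Br:1
  CH2 → C:1 H:2
  CH2 → C:1 H:2
  CH2Cl → C:1 H:2 Cl:1
Element totals:
  C: 8
  H: 13
  Br: 1
  Cl: 1
  N: 1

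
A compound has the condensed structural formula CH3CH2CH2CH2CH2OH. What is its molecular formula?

C5H12O

Atom tally by fragment:
  CH3 → C:1 H:3
  CH2 → C:1 H:2
  CH2 → C:1 H:2
  CH2 → C:1 H:2
  CH2OH → C:1 H:3 O:1
Element totals:
  C: 5
  H: 12
  O: 1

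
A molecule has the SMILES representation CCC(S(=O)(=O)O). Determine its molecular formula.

C3H8O3S

Atom tally by fragment:
  CH3 → C:1 H:3
  CH2 → C:1 H:2
  CH2SO3H → C:1 H:3 S:1 O:3
Element totals:
  C: 3
  H: 8
  O: 3
  S: 1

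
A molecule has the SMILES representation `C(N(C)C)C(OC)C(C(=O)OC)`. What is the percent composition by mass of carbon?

54.84%

Atom tally by fragment:
  (CH3)2NCH2 → C:3 H:8 N:1
  CH(OCH3) → C:2 H:4 O:1
  CH2COOCH3 → C:3 H:5 O:2
Element totals:
  C: 8
  H: 17
  N: 1
  O: 3
Molecular formula: C8H17NO3.
Molar mass = 175.228 g/mol.
Mass from C: 8 × 12.011 = 96.088 g/mol.
%C = 96.088 / 175.228 × 100 = 54.84%.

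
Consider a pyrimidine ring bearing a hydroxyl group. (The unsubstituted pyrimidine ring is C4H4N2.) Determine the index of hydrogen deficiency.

Atom tally by fragment:
  pyrimidine ring core → C:4 H:4 N:2
  (− 1 ring H displaced by substituents)
  + OH → O:1 H:1
Element totals:
  C: 4
  H: 4
  N: 2
  O: 1
Molecular formula: C4H4N2O.
DoU = (2C + 2 + N − H − X) / 2 = (2·4 + 2 + 2 − 4 − 0) / 2 = 4.

4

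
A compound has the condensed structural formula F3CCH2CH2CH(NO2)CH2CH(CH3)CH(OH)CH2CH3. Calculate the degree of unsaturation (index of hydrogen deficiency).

1

Element totals:
  C: 10
  H: 18
  F: 3
  N: 1
  O: 3
Molecular formula: C10H18F3NO3.
DoU = (2C + 2 + N − H − X) / 2 = (2·10 + 2 + 1 − 18 − 3) / 2 = 1.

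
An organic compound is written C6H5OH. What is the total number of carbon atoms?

Atom tally by fragment:
  benzene ring core → C:6 H:6
  (− 1 ring H displaced by substituents)
  + OH → O:1 H:1
Element totals:
  C: 6
  H: 6
  O: 1

6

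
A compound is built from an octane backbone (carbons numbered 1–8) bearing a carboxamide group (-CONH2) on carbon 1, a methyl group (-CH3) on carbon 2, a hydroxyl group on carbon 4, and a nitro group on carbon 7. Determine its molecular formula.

Atom tally by fragment:
  H2NOCCH2 → C:2 H:4 O:1 N:1
  CH(CH3) → C:2 H:4
  CH2 → C:1 H:2
  CH(OH) → C:1 H:2 O:1
  CH2 → C:1 H:2
  CH2 → C:1 H:2
  CH(NO2) → C:1 H:1 N:1 O:2
  CH3 → C:1 H:3
Element totals:
  C: 10
  H: 20
  N: 2
  O: 4

C10H20N2O4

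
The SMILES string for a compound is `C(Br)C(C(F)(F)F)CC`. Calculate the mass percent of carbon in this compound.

Atom tally by fragment:
  BrCH2 → C:1 H:2 Br:1
  CH(CF3) → C:2 H:1 F:3
  CH2 → C:1 H:2
  CH3 → C:1 H:3
Element totals:
  C: 5
  H: 8
  Br: 1
  F: 3
Molecular formula: C5H8BrF3.
Molar mass = 205.017 g/mol.
Mass from C: 5 × 12.011 = 60.055 g/mol.
%C = 60.055 / 205.017 × 100 = 29.29%.

29.29%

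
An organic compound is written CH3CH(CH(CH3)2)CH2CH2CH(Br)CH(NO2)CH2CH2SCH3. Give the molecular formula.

C12H24BrNO2S

Element totals:
  C: 12
  H: 24
  Br: 1
  N: 1
  O: 2
  S: 1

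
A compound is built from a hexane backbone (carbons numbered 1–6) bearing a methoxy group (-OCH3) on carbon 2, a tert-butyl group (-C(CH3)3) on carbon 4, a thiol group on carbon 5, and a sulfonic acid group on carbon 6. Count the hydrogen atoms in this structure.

Atom tally by fragment:
  CH3 → C:1 H:3
  CH(OCH3) → C:2 H:4 O:1
  CH2 → C:1 H:2
  CH(C(CH3)3) → C:5 H:10
  CH(SH) → C:1 H:2 S:1
  CH2SO3H → C:1 H:3 S:1 O:3
Element totals:
  C: 11
  H: 24
  O: 4
  S: 2

24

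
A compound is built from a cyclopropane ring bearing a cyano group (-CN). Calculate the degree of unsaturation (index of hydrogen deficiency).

3

Atom tally by fragment:
  cyclopropane ring core → C:3 H:6
  (− 1 ring H displaced by substituents)
  + CN → C:1 N:1
Element totals:
  C: 4
  H: 5
  N: 1
Molecular formula: C4H5N.
DoU = (2C + 2 + N − H − X) / 2 = (2·4 + 2 + 1 − 5 − 0) / 2 = 3.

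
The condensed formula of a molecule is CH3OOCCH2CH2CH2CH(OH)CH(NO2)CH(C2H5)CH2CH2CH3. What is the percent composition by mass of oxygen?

29.05%

Element totals:
  C: 13
  H: 25
  N: 1
  O: 5
Molecular formula: C13H25NO5.
Molar mass = 275.345 g/mol.
Mass from O: 5 × 15.999 = 79.995 g/mol.
%O = 79.995 / 275.345 × 100 = 29.05%.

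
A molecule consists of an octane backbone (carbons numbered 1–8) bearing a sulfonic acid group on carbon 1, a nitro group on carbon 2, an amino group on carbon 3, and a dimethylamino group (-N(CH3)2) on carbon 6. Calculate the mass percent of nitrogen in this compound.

14.13%

Atom tally by fragment:
  HO3SCH2 → C:1 H:3 S:1 O:3
  CH(NO2) → C:1 H:1 N:1 O:2
  CH(NH2) → C:1 H:3 N:1
  CH2 → C:1 H:2
  CH2 → C:1 H:2
  CH(N(CH3)2) → C:3 H:7 N:1
  CH2 → C:1 H:2
  CH3 → C:1 H:3
Element totals:
  C: 10
  H: 23
  N: 3
  O: 5
  S: 1
Molecular formula: C10H23N3O5S.
Molar mass = 297.370 g/mol.
Mass from N: 3 × 14.007 = 42.021 g/mol.
%N = 42.021 / 297.370 × 100 = 14.13%.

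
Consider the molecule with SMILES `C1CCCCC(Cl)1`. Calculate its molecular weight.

Atom tally by fragment:
  cyclohexane ring core → C:6 H:12
  (− 1 ring H displaced by substituents)
  + Cl → Cl:1
Element totals:
  C: 6
  H: 11
  Cl: 1
Molecular formula: C6H11Cl.
  M = 6(12.011) + 11(1.008) + 35.45
    = 72.066 + 11.088 + 35.450 = 118.604

118.60 g/mol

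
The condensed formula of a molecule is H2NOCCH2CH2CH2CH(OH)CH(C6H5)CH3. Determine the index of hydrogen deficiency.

Atom tally by fragment:
  H2NOCCH2 → C:2 H:4 O:1 N:1
  CH2 → C:1 H:2
  CH2 → C:1 H:2
  CH(OH) → C:1 H:2 O:1
  CH(C6H5) → C:7 H:6
  CH3 → C:1 H:3
Element totals:
  C: 13
  H: 19
  N: 1
  O: 2
Molecular formula: C13H19NO2.
DoU = (2C + 2 + N − H − X) / 2 = (2·13 + 2 + 1 − 19 − 0) / 2 = 5.

5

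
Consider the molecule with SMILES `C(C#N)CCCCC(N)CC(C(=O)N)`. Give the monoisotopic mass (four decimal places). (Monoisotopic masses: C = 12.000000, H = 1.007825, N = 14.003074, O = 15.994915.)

197.1528

Atom tally by fragment:
  NCCH2 → C:2 H:2 N:1
  CH2 → C:1 H:2
  CH2 → C:1 H:2
  CH2 → C:1 H:2
  CH2 → C:1 H:2
  CH(NH2) → C:1 H:3 N:1
  CH2 → C:1 H:2
  CH2CONH2 → C:2 H:4 O:1 N:1
Element totals:
  C: 10
  H: 19
  N: 3
  O: 1
Molecular formula: C10H19N3O.
  M = 10(12.0) + 19(1.007825) + 3(14.003074) + 15.994915
    = 120.000000 + 19.148675 + 42.009222 + 15.994915 = 197.152812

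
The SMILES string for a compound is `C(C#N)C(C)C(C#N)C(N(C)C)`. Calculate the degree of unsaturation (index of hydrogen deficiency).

Atom tally by fragment:
  NCCH2 → C:2 H:2 N:1
  CH(CH3) → C:2 H:4
  CH(CN) → C:2 H:1 N:1
  CH2N(CH3)2 → C:3 H:8 N:1
Element totals:
  C: 9
  H: 15
  N: 3
Molecular formula: C9H15N3.
DoU = (2C + 2 + N − H − X) / 2 = (2·9 + 2 + 3 − 15 − 0) / 2 = 4.

4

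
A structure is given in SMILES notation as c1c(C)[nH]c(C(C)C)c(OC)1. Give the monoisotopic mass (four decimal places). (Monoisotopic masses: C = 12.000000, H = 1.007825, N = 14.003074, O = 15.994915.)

153.1154

Atom tally by fragment:
  pyrrole ring core → C:4 H:5 N:1
  (− 3 ring H displaced by substituents)
  + CH3 → C:1 H:3
  + CH(CH3)2 → C:3 H:7
  + OCH3 → C:1 H:3 O:1
Element totals:
  C: 9
  H: 15
  N: 1
  O: 1
Molecular formula: C9H15NO.
  M = 9(12.0) + 15(1.007825) + 14.003074 + 15.994915
    = 108.000000 + 15.117375 + 14.003074 + 15.994915 = 153.115364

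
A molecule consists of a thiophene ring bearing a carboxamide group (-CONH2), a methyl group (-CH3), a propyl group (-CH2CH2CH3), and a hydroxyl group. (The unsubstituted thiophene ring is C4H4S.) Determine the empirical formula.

C9H13NO2S

Atom tally by fragment:
  thiophene ring core → C:4 H:4 S:1
  (− 4 ring H displaced by substituents)
  + CONH2 → C:1 H:2 O:1 N:1
  + CH3 → C:1 H:3
  + CH2CH2CH3 → C:3 H:7
  + OH → O:1 H:1
Element totals:
  C: 9
  H: 13
  N: 1
  O: 2
  S: 1
Molecular formula: C9H13NO2S.
gcd of subscripts (9, 13, 1, 2, 1) = 1, so the empirical formula equals the molecular formula.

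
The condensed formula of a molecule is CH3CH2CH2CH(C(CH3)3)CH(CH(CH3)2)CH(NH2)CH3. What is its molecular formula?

C14H31N

Element totals:
  C: 14
  H: 31
  N: 1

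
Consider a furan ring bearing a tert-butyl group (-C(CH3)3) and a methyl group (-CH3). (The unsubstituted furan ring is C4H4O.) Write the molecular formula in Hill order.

C9H14O

Atom tally by fragment:
  furan ring core → C:4 H:4 O:1
  (− 2 ring H displaced by substituents)
  + C(CH3)3 → C:4 H:9
  + CH3 → C:1 H:3
Element totals:
  C: 9
  H: 14
  O: 1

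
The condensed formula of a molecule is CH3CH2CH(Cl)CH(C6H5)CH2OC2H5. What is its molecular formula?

Element totals:
  C: 13
  H: 19
  Cl: 1
  O: 1

C13H19ClO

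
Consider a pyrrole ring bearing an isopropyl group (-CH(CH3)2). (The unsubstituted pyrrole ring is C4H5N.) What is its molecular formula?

C7H11N

Atom tally by fragment:
  pyrrole ring core → C:4 H:5 N:1
  (− 1 ring H displaced by substituents)
  + CH(CH3)2 → C:3 H:7
Element totals:
  C: 7
  H: 11
  N: 1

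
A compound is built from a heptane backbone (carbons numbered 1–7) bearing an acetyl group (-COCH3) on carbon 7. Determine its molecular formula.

Atom tally by fragment:
  CH3 → C:1 H:3
  CH2 → C:1 H:2
  CH2 → C:1 H:2
  CH2 → C:1 H:2
  CH2 → C:1 H:2
  CH2 → C:1 H:2
  CH2COCH3 → C:3 H:5 O:1
Element totals:
  C: 9
  H: 18
  O: 1

C9H18O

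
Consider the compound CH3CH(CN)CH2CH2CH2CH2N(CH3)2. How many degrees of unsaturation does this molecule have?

2

Atom tally by fragment:
  CH3 → C:1 H:3
  CH(CN) → C:2 H:1 N:1
  CH2 → C:1 H:2
  CH2 → C:1 H:2
  CH2 → C:1 H:2
  CH2N(CH3)2 → C:3 H:8 N:1
Element totals:
  C: 9
  H: 18
  N: 2
Molecular formula: C9H18N2.
DoU = (2C + 2 + N − H − X) / 2 = (2·9 + 2 + 2 − 18 − 0) / 2 = 2.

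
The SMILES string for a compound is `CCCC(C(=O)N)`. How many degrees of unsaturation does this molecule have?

Atom tally by fragment:
  CH3 → C:1 H:3
  CH2 → C:1 H:2
  CH2 → C:1 H:2
  CH2CONH2 → C:2 H:4 O:1 N:1
Element totals:
  C: 5
  H: 11
  N: 1
  O: 1
Molecular formula: C5H11NO.
DoU = (2C + 2 + N − H − X) / 2 = (2·5 + 2 + 1 − 11 − 0) / 2 = 1.

1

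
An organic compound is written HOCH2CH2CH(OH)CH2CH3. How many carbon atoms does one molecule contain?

Atom tally by fragment:
  HOCH2CH2 → C:2 H:5 O:1
  CH(OH) → C:1 H:2 O:1
  CH2 → C:1 H:2
  CH3 → C:1 H:3
Element totals:
  C: 5
  H: 12
  O: 2

5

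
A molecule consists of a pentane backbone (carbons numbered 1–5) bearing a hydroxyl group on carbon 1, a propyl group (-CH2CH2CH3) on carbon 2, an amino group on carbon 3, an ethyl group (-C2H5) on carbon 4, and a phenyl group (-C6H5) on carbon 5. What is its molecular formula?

C16H27NO

Atom tally by fragment:
  HOCH2 → C:1 H:3 O:1
  CH(CH2CH2CH3) → C:4 H:8
  CH(NH2) → C:1 H:3 N:1
  CH(C2H5) → C:3 H:6
  CH2C6H5 → C:7 H:7
Element totals:
  C: 16
  H: 27
  N: 1
  O: 1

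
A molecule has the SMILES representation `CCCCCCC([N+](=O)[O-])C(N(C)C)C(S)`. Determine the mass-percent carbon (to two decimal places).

Atom tally by fragment:
  CH3 → C:1 H:3
  CH2 → C:1 H:2
  CH2 → C:1 H:2
  CH2 → C:1 H:2
  CH2 → C:1 H:2
  CH2 → C:1 H:2
  CH(NO2) → C:1 H:1 N:1 O:2
  CH(N(CH3)2) → C:3 H:7 N:1
  CH2SH → C:1 H:3 S:1
Element totals:
  C: 11
  H: 24
  N: 2
  O: 2
  S: 1
Molecular formula: C11H24N2O2S.
Molar mass = 248.385 g/mol.
Mass from C: 11 × 12.011 = 132.121 g/mol.
%C = 132.121 / 248.385 × 100 = 53.19%.

53.19%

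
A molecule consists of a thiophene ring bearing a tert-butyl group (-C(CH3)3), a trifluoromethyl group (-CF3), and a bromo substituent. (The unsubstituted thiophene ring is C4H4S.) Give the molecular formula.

Atom tally by fragment:
  thiophene ring core → C:4 H:4 S:1
  (− 3 ring H displaced by substituents)
  + C(CH3)3 → C:4 H:9
  + CF3 → C:1 F:3
  + Br → Br:1
Element totals:
  C: 9
  H: 10
  Br: 1
  F: 3
  S: 1

C9H10BrF3S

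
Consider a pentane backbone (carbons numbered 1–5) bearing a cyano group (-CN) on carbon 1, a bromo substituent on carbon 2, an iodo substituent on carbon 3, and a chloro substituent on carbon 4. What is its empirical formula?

C6H8BrClIN

Atom tally by fragment:
  NCCH2 → C:2 H:2 N:1
  CH(Br) → C:1 H:1 Br:1
  CH(I) → C:1 H:1 I:1
  CH(Cl) → C:1 H:1 Cl:1
  CH3 → C:1 H:3
Element totals:
  C: 6
  H: 8
  Br: 1
  Cl: 1
  I: 1
  N: 1
Molecular formula: C6H8BrClIN.
gcd of subscripts (1, 6, 1, 8, 1, 1) = 1, so the empirical formula equals the molecular formula.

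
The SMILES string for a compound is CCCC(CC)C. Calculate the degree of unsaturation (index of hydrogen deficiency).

0

Atom tally by fragment:
  CH3 → C:1 H:3
  CH2 → C:1 H:2
  CH2 → C:1 H:2
  CH(C2H5) → C:3 H:6
  CH3 → C:1 H:3
Element totals:
  C: 7
  H: 16
Molecular formula: C7H16.
DoU = (2C + 2 + N − H − X) / 2 = (2·7 + 2 + 0 − 16 − 0) / 2 = 0.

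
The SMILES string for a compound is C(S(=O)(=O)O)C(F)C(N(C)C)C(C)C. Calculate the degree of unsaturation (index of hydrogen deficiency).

Atom tally by fragment:
  HO3SCH2 → C:1 H:3 S:1 O:3
  CH(F) → C:1 H:1 F:1
  CH(N(CH3)2) → C:3 H:7 N:1
  CH(CH3) → C:2 H:4
  CH3 → C:1 H:3
Element totals:
  C: 8
  H: 18
  F: 1
  N: 1
  O: 3
  S: 1
Molecular formula: C8H18FNO3S.
DoU = (2C + 2 + N − H − X) / 2 = (2·8 + 2 + 1 − 18 − 1) / 2 = 0.

0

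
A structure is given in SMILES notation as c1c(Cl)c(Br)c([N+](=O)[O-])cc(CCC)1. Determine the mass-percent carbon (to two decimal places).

38.81%

Atom tally by fragment:
  benzene ring core → C:6 H:6
  (− 4 ring H displaced by substituents)
  + Cl → Cl:1
  + Br → Br:1
  + NO2 → N:1 O:2
  + CH2CH2CH3 → C:3 H:7
Element totals:
  C: 9
  H: 9
  Br: 1
  Cl: 1
  N: 1
  O: 2
Molecular formula: C9H9BrClNO2.
Molar mass = 278.530 g/mol.
Mass from C: 9 × 12.011 = 108.099 g/mol.
%C = 108.099 / 278.530 × 100 = 38.81%.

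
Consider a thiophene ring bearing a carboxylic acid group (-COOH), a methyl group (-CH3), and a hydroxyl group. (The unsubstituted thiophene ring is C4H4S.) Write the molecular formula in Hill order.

Atom tally by fragment:
  thiophene ring core → C:4 H:4 S:1
  (− 3 ring H displaced by substituents)
  + COOH → C:1 H:1 O:2
  + CH3 → C:1 H:3
  + OH → O:1 H:1
Element totals:
  C: 6
  H: 6
  O: 3
  S: 1

C6H6O3S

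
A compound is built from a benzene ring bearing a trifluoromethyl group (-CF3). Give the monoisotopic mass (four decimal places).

Atom tally by fragment:
  benzene ring core → C:6 H:6
  (− 1 ring H displaced by substituents)
  + CF3 → C:1 F:3
Element totals:
  C: 7
  H: 5
  F: 3
Molecular formula: C7H5F3.
  M = 7(12.0) + 5(1.007825) + 3(18.998403)
    = 84.000000 + 5.039125 + 56.995209 = 146.034334

146.0343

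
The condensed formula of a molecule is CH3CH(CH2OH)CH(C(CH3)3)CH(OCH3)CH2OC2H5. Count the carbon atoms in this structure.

Atom tally by fragment:
  CH3 → C:1 H:3
  CH(CH2OH) → C:2 H:4 O:1
  CH(C(CH3)3) → C:5 H:10
  CH(OCH3) → C:2 H:4 O:1
  CH2OC2H5 → C:3 H:7 O:1
Element totals:
  C: 13
  H: 28
  O: 3

13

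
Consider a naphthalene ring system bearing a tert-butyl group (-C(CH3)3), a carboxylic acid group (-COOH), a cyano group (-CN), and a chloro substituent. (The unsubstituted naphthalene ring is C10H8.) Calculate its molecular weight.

Atom tally by fragment:
  naphthalene ring system core → C:10 H:8
  (− 4 ring H displaced by substituents)
  + C(CH3)3 → C:4 H:9
  + COOH → C:1 H:1 O:2
  + CN → C:1 N:1
  + Cl → Cl:1
Element totals:
  C: 16
  H: 14
  Cl: 1
  N: 1
  O: 2
Molecular formula: C16H14ClNO2.
  M = 16(12.011) + 14(1.008) + 35.45 + 14.007 + 2(15.999)
    = 192.176 + 14.112 + 35.450 + 14.007 + 31.998 = 287.743

287.74 g/mol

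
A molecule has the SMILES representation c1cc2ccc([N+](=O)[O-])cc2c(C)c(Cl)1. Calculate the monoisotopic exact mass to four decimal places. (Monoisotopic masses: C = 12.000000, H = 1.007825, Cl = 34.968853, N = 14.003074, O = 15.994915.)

221.0244

Atom tally by fragment:
  naphthalene ring system core → C:10 H:8
  (− 3 ring H displaced by substituents)
  + NO2 → N:1 O:2
  + CH3 → C:1 H:3
  + Cl → Cl:1
Element totals:
  C: 11
  H: 8
  Cl: 1
  N: 1
  O: 2
Molecular formula: C11H8ClNO2.
  M = 11(12.0) + 8(1.007825) + 34.968853 + 14.003074 + 2(15.994915)
    = 132.000000 + 8.062600 + 34.968853 + 14.003074 + 31.989830 = 221.024357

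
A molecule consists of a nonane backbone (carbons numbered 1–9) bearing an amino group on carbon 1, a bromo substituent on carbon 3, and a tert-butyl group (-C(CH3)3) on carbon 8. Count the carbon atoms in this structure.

13

Atom tally by fragment:
  H2NCH2 → C:1 H:4 N:1
  CH2 → C:1 H:2
  CH(Br) → C:1 H:1 Br:1
  CH2 → C:1 H:2
  CH2 → C:1 H:2
  CH2 → C:1 H:2
  CH2 → C:1 H:2
  CH(C(CH3)3) → C:5 H:10
  CH3 → C:1 H:3
Element totals:
  C: 13
  H: 28
  Br: 1
  N: 1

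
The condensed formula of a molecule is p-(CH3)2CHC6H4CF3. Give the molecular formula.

Atom tally by fragment:
  benzene ring core → C:6 H:6
  (− 2 ring H displaced by substituents)
  + CH(CH3)2 → C:3 H:7
  + CF3 → C:1 F:3
Element totals:
  C: 10
  H: 11
  F: 3

C10H11F3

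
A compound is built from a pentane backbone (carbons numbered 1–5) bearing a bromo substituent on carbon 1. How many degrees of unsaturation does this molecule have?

0

Atom tally by fragment:
  BrCH2 → C:1 H:2 Br:1
  CH2 → C:1 H:2
  CH2 → C:1 H:2
  CH2 → C:1 H:2
  CH3 → C:1 H:3
Element totals:
  C: 5
  H: 11
  Br: 1
Molecular formula: C5H11Br.
DoU = (2C + 2 + N − H − X) / 2 = (2·5 + 2 + 0 − 11 − 1) / 2 = 0.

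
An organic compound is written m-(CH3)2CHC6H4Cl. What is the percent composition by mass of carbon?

69.91%

Element totals:
  C: 9
  H: 11
  Cl: 1
Molecular formula: C9H11Cl.
Molar mass = 154.637 g/mol.
Mass from C: 9 × 12.011 = 108.099 g/mol.
%C = 108.099 / 154.637 × 100 = 69.91%.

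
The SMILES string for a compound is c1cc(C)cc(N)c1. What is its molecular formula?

C7H9N

Atom tally by fragment:
  benzene ring core → C:6 H:6
  (− 2 ring H displaced by substituents)
  + CH3 → C:1 H:3
  + NH2 → N:1 H:2
Element totals:
  C: 7
  H: 9
  N: 1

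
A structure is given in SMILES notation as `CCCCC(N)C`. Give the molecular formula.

C6H15N

Atom tally by fragment:
  CH3 → C:1 H:3
  CH2 → C:1 H:2
  CH2 → C:1 H:2
  CH2 → C:1 H:2
  CH(NH2) → C:1 H:3 N:1
  CH3 → C:1 H:3
Element totals:
  C: 6
  H: 15
  N: 1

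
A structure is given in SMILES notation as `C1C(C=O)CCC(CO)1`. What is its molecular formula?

C7H12O2

Atom tally by fragment:
  cyclopentane ring core → C:5 H:10
  (− 2 ring H displaced by substituents)
  + CHO → C:1 H:1 O:1
  + CH2OH → C:1 H:3 O:1
Element totals:
  C: 7
  H: 12
  O: 2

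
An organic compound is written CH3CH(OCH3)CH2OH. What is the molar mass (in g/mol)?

Element totals:
  C: 4
  H: 10
  O: 2
Molecular formula: C4H10O2.
  M = 4(12.011) + 10(1.008) + 2(15.999)
    = 48.044 + 10.080 + 31.998 = 90.122

90.12 g/mol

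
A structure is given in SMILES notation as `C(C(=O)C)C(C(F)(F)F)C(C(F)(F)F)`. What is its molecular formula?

Atom tally by fragment:
  CH3COCH2 → C:3 H:5 O:1
  CH(CF3) → C:2 H:1 F:3
  CH2CF3 → C:2 H:2 F:3
Element totals:
  C: 7
  H: 8
  F: 6
  O: 1

C7H8F6O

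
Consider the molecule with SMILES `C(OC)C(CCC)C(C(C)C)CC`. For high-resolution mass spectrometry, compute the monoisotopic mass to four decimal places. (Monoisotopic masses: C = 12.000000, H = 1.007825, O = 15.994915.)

186.1984

Atom tally by fragment:
  CH3OCH2 → C:2 H:5 O:1
  CH(CH2CH2CH3) → C:4 H:8
  CH(CH(CH3)2) → C:4 H:8
  CH2 → C:1 H:2
  CH3 → C:1 H:3
Element totals:
  C: 12
  H: 26
  O: 1
Molecular formula: C12H26O.
  M = 12(12.0) + 26(1.007825) + 15.994915
    = 144.000000 + 26.203450 + 15.994915 = 186.198365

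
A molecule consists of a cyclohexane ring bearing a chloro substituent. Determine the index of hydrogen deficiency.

1

Atom tally by fragment:
  cyclohexane ring core → C:6 H:12
  (− 1 ring H displaced by substituents)
  + Cl → Cl:1
Element totals:
  C: 6
  H: 11
  Cl: 1
Molecular formula: C6H11Cl.
DoU = (2C + 2 + N − H − X) / 2 = (2·6 + 2 + 0 − 11 − 1) / 2 = 1.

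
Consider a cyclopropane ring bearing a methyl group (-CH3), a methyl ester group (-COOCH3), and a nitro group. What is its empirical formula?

Atom tally by fragment:
  cyclopropane ring core → C:3 H:6
  (− 3 ring H displaced by substituents)
  + CH3 → C:1 H:3
  + COOCH3 → C:2 H:3 O:2
  + NO2 → N:1 O:2
Element totals:
  C: 6
  H: 9
  N: 1
  O: 4
Molecular formula: C6H9NO4.
gcd of subscripts (6, 9, 1, 4) = 1, so the empirical formula equals the molecular formula.

C6H9NO4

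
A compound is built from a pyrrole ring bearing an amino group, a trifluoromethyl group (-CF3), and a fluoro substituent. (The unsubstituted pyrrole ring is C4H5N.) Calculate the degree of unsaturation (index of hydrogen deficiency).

Atom tally by fragment:
  pyrrole ring core → C:4 H:5 N:1
  (− 3 ring H displaced by substituents)
  + NH2 → N:1 H:2
  + CF3 → C:1 F:3
  + F → F:1
Element totals:
  C: 5
  H: 4
  F: 4
  N: 2
Molecular formula: C5H4F4N2.
DoU = (2C + 2 + N − H − X) / 2 = (2·5 + 2 + 2 − 4 − 4) / 2 = 3.

3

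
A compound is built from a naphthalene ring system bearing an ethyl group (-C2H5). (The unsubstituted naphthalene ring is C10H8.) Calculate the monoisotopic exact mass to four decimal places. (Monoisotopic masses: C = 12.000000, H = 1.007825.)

Atom tally by fragment:
  naphthalene ring system core → C:10 H:8
  (− 1 ring H displaced by substituents)
  + C2H5 → C:2 H:5
Element totals:
  C: 12
  H: 12
Molecular formula: C12H12.
  M = 12(12.0) + 12(1.007825)
    = 144.000000 + 12.093900 = 156.093900

156.0939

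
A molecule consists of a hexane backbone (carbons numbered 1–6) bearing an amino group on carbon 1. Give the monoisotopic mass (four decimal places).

101.1204

Atom tally by fragment:
  H2NCH2 → C:1 H:4 N:1
  CH2 → C:1 H:2
  CH2 → C:1 H:2
  CH2 → C:1 H:2
  CH2 → C:1 H:2
  CH3 → C:1 H:3
Element totals:
  C: 6
  H: 15
  N: 1
Molecular formula: C6H15N.
  M = 6(12.0) + 15(1.007825) + 14.003074
    = 72.000000 + 15.117375 + 14.003074 = 101.120449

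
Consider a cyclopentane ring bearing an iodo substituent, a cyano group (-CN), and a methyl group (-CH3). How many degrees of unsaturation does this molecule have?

Atom tally by fragment:
  cyclopentane ring core → C:5 H:10
  (− 3 ring H displaced by substituents)
  + I → I:1
  + CN → C:1 N:1
  + CH3 → C:1 H:3
Element totals:
  C: 7
  H: 10
  I: 1
  N: 1
Molecular formula: C7H10IN.
DoU = (2C + 2 + N − H − X) / 2 = (2·7 + 2 + 1 − 10 − 1) / 2 = 3.

3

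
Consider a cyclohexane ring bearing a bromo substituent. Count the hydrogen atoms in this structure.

11

Atom tally by fragment:
  cyclohexane ring core → C:6 H:12
  (− 1 ring H displaced by substituents)
  + Br → Br:1
Element totals:
  C: 6
  H: 11
  Br: 1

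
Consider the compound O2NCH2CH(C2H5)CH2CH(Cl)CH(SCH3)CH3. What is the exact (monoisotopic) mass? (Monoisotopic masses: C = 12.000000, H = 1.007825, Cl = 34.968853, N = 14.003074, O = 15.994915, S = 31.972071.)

239.0747

Atom tally by fragment:
  O2NCH2 → C:1 H:2 N:1 O:2
  CH(C2H5) → C:3 H:6
  CH2 → C:1 H:2
  CH(Cl) → C:1 H:1 Cl:1
  CH(SCH3) → C:2 H:4 S:1
  CH3 → C:1 H:3
Element totals:
  C: 9
  H: 18
  Cl: 1
  N: 1
  O: 2
  S: 1
Molecular formula: C9H18ClNO2S.
  M = 9(12.0) + 18(1.007825) + 34.968853 + 14.003074 + 2(15.994915) + 31.972071
    = 108.000000 + 18.140850 + 34.968853 + 14.003074 + 31.989830 + 31.972071 = 239.074678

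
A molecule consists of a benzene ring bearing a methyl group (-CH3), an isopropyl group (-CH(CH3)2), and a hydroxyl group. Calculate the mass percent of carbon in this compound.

Atom tally by fragment:
  benzene ring core → C:6 H:6
  (− 3 ring H displaced by substituents)
  + CH3 → C:1 H:3
  + CH(CH3)2 → C:3 H:7
  + OH → O:1 H:1
Element totals:
  C: 10
  H: 14
  O: 1
Molecular formula: C10H14O.
Molar mass = 150.221 g/mol.
Mass from C: 10 × 12.011 = 120.110 g/mol.
%C = 120.110 / 150.221 × 100 = 79.96%.

79.96%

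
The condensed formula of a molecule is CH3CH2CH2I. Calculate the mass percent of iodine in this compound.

74.65%

Atom tally by fragment:
  CH3 → C:1 H:3
  CH2 → C:1 H:2
  CH2I → C:1 H:2 I:1
Element totals:
  C: 3
  H: 7
  I: 1
Molecular formula: C3H7I.
Molar mass = 169.993 g/mol.
Mass from I: 1 × 126.904 = 126.904 g/mol.
%I = 126.904 / 169.993 × 100 = 74.65%.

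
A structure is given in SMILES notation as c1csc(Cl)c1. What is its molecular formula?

C4H3ClS

Atom tally by fragment:
  thiophene ring core → C:4 H:4 S:1
  (− 1 ring H displaced by substituents)
  + Cl → Cl:1
Element totals:
  C: 4
  H: 3
  Cl: 1
  S: 1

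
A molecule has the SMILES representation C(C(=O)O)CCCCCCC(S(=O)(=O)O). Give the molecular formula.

Atom tally by fragment:
  HOOCCH2 → C:2 H:3 O:2
  CH2 → C:1 H:2
  CH2 → C:1 H:2
  CH2 → C:1 H:2
  CH2 → C:1 H:2
  CH2 → C:1 H:2
  CH2 → C:1 H:2
  CH2SO3H → C:1 H:3 S:1 O:3
Element totals:
  C: 9
  H: 18
  O: 5
  S: 1

C9H18O5S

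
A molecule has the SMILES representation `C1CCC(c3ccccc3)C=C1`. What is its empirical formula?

Atom tally by fragment:
  cyclohexene ring core → C:6 H:10
  (− 1 ring H displaced by substituents)
  + C6H5 → C:6 H:5
Element totals:
  C: 12
  H: 14
Molecular formula: C12H14.
gcd of subscripts = 2; dividing each by 2:
  C: 12/2 = 6
  H: 14/2 = 7

C6H7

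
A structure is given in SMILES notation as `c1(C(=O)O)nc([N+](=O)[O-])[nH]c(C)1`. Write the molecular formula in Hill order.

C5H5N3O4

Atom tally by fragment:
  imidazole ring core → C:3 H:4 N:2
  (− 3 ring H displaced by substituents)
  + COOH → C:1 H:1 O:2
  + NO2 → N:1 O:2
  + CH3 → C:1 H:3
Element totals:
  C: 5
  H: 5
  N: 3
  O: 4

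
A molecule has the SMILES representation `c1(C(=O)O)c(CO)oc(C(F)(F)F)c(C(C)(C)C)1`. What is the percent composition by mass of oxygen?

24.04%

Atom tally by fragment:
  furan ring core → C:4 H:4 O:1
  (− 4 ring H displaced by substituents)
  + COOH → C:1 H:1 O:2
  + CH2OH → C:1 H:3 O:1
  + CF3 → C:1 F:3
  + C(CH3)3 → C:4 H:9
Element totals:
  C: 11
  H: 13
  F: 3
  O: 4
Molecular formula: C11H13F3O4.
Molar mass = 266.215 g/mol.
Mass from O: 4 × 15.999 = 63.996 g/mol.
%O = 63.996 / 266.215 × 100 = 24.04%.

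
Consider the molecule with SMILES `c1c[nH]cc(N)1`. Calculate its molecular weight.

Atom tally by fragment:
  pyrrole ring core → C:4 H:5 N:1
  (− 1 ring H displaced by substituents)
  + NH2 → N:1 H:2
Element totals:
  C: 4
  H: 6
  N: 2
Molecular formula: C4H6N2.
  M = 4(12.011) + 6(1.008) + 2(14.007)
    = 48.044 + 6.048 + 28.014 = 82.106

82.11 g/mol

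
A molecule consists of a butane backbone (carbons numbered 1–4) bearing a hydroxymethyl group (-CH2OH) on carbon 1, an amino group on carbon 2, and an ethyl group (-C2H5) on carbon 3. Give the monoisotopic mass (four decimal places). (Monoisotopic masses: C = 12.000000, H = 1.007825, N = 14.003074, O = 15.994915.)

Atom tally by fragment:
  HOCH2CH2 → C:2 H:5 O:1
  CH(NH2) → C:1 H:3 N:1
  CH(C2H5) → C:3 H:6
  CH3 → C:1 H:3
Element totals:
  C: 7
  H: 17
  N: 1
  O: 1
Molecular formula: C7H17NO.
  M = 7(12.0) + 17(1.007825) + 14.003074 + 15.994915
    = 84.000000 + 17.133025 + 14.003074 + 15.994915 = 131.131014

131.1310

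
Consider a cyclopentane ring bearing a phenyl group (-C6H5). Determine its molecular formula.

C11H14

Atom tally by fragment:
  cyclopentane ring core → C:5 H:10
  (− 1 ring H displaced by substituents)
  + C6H5 → C:6 H:5
Element totals:
  C: 11
  H: 14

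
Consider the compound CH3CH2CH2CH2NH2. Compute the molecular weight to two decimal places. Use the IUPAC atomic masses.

Atom tally by fragment:
  CH3 → C:1 H:3
  CH2 → C:1 H:2
  CH2 → C:1 H:2
  CH2NH2 → C:1 H:4 N:1
Element totals:
  C: 4
  H: 11
  N: 1
Molecular formula: C4H11N.
  M = 4(12.011) + 11(1.008) + 14.007
    = 48.044 + 11.088 + 14.007 = 73.139

73.14 g/mol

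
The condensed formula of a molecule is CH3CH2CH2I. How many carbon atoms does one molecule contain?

Element totals:
  C: 3
  H: 7
  I: 1

3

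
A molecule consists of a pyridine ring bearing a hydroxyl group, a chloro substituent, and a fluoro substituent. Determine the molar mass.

Atom tally by fragment:
  pyridine ring core → C:5 H:5 N:1
  (− 3 ring H displaced by substituents)
  + OH → O:1 H:1
  + Cl → Cl:1
  + F → F:1
Element totals:
  C: 5
  H: 3
  Cl: 1
  F: 1
  N: 1
  O: 1
Molecular formula: C5H3ClFNO.
  M = 5(12.011) + 3(1.008) + 35.45 + 18.998 + 14.007 + 15.999
    = 60.055 + 3.024 + 35.450 + 18.998 + 14.007 + 15.999 = 147.533

147.53 g/mol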